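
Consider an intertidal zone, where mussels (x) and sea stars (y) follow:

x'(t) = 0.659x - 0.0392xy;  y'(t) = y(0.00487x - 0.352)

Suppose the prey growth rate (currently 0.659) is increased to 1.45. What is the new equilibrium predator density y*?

At the interior fixed point, setting dx/dt = 0 with x > 0 fixes y* = (prey growth rate)/(xy coefficient) — independent of the other coefficients.
With the change, y* = 1.45/0.0392 = 37; it rises from 16.8.

y* ≈ 37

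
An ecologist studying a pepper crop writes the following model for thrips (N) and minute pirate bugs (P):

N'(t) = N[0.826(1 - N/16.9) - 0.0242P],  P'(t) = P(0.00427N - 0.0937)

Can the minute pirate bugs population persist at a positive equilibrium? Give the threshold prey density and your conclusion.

Threshold N = 21.9; K < 21.9, so no, the predator goes extinct.

The predator equation gives dP/dt > 0 only when N > 0.0937/0.00427 = 21.9.
Without the predator, N → K = 16.9. Since 16.9 < 21.9, the predator cannot invade.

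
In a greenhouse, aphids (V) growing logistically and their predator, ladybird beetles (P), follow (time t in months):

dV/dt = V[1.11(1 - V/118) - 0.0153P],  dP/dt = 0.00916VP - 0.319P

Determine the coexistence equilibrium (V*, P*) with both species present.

From dP/dt = 0 with P > 0: 0.00916V* = 0.319, so V* = 34.8.
Substitute into dV/dt = 0: 1.11(1 - 34.8/118) = 0.0153P*.
The bracket is 0.705, giving P* = 0.782/0.0153 = 51.1.

V* ≈ 34.8, P* ≈ 51.1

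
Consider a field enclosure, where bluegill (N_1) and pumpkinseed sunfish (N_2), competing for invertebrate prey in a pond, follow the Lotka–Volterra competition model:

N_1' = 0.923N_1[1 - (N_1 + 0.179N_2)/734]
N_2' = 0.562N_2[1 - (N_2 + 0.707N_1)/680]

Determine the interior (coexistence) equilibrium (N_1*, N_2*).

Setting both brackets to zero gives the nullclines N_1 + 0.179N_2 = 734 and 0.707N_1 + N_2 = 680.
Substituting N_2 = 680 - 0.707N_1 into the first: N_1(1 - 0.179·0.707) = 734 - 0.179·680.
So N_1* = 612/0.873 = 701, and then N_2* = 680 - 0.707·701 = 184.

N_1* ≈ 701, N_2* ≈ 184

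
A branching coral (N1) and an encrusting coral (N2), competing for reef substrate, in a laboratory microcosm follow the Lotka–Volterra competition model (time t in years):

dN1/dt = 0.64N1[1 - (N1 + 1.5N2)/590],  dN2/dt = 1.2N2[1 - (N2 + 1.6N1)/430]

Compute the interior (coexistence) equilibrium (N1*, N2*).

Setting both brackets to zero gives the nullclines N1 + 1.5N2 = 590 and 1.6N1 + N2 = 430.
Substituting N2 = 430 - 1.6N1 into the first: N1(1 - 1.5·1.6) = 590 - 1.5·430.
So N1* = -55/-1.4 = 39.3, and then N2* = 430 - 1.6·39.3 = 367.

N1* ≈ 39.3, N2* ≈ 367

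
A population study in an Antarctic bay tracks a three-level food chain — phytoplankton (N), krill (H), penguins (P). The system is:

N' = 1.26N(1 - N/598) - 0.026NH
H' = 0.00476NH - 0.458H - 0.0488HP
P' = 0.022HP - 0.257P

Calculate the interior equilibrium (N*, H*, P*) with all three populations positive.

From dP/dt = 0: 0.022H* = 0.257, so H* = 11.7.
From dN/dt = 0: 1.26(1 - N*/598) = 0.026·11.7, giving N* = 598·(1 - 0.241) = 454.
From dH/dt = 0: 0.00476·454 - 0.458 = 0.0488P*, so P* = 1.7/0.0488 = 34.9.

N* ≈ 454, H* ≈ 11.7, P* ≈ 34.9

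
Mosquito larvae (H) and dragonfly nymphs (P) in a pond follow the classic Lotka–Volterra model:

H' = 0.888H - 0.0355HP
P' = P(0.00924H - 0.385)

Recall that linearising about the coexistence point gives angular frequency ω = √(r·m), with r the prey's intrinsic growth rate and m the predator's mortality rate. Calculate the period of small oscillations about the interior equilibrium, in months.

Here r = 0.888 and m = 0.385, so r·m = 0.342.
ω = √0.342 = 0.585 per month, hence T = 2π/ω ≈ 10.7 months.

T ≈ 10.7 months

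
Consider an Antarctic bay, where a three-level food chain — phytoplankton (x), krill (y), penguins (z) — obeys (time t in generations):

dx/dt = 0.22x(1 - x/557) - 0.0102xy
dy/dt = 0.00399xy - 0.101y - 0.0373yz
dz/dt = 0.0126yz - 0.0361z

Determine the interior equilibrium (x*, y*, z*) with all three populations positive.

From dz/dt = 0: 0.0126y* = 0.0361, so y* = 2.87.
From dx/dt = 0: 0.22(1 - x*/557) = 0.0102·2.87, giving x* = 557·(1 - 0.133) = 483.
From dy/dt = 0: 0.00399·483 - 0.101 = 0.0373z*, so z* = 1.83/0.0373 = 49.

x* ≈ 483, y* ≈ 2.87, z* ≈ 49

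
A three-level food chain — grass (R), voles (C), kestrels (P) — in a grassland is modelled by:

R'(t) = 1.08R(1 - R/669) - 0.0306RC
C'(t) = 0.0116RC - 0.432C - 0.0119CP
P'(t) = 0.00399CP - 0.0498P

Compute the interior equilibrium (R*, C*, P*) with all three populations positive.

R* ≈ 432, C* ≈ 12.5, P* ≈ 385

From dP/dt = 0: 0.00399C* = 0.0498, so C* = 12.5.
From dR/dt = 0: 1.08(1 - R*/669) = 0.0306·12.5, giving R* = 669·(1 - 0.354) = 432.
From dC/dt = 0: 0.0116·432 - 0.432 = 0.0119P*, so P* = 4.58/0.0119 = 385.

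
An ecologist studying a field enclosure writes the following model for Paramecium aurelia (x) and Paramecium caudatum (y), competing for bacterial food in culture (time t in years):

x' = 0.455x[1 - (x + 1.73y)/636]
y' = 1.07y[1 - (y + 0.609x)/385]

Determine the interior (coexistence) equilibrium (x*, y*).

x* ≈ 561, y* ≈ 43.4

Setting both brackets to zero gives the nullclines x + 1.73y = 636 and 0.609x + y = 385.
Substituting y = 385 - 0.609x into the first: x(1 - 1.73·0.609) = 636 - 1.73·385.
So x* = -30/-0.0536 = 561, and then y* = 385 - 0.609·561 = 43.4.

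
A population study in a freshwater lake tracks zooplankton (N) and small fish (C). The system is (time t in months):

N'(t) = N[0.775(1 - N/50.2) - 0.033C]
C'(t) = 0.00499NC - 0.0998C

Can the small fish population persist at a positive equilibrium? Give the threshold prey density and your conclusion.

Threshold N = 20; K > 20, so yes, the predator persists.

The predator equation gives dC/dt > 0 only when N > 0.0998/0.00499 = 20.
Without the predator, N → K = 50.2. Since 50.2 > 20, the predator can invade and persist.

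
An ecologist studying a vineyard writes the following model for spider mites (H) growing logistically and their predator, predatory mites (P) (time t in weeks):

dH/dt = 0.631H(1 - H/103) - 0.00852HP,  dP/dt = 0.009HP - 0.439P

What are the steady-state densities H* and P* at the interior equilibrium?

From dP/dt = 0 with P > 0: 0.009H* = 0.439, so H* = 48.8.
Substitute into dH/dt = 0: 0.631(1 - 48.8/103) = 0.00852P*.
The bracket is 0.526, giving P* = 0.332/0.00852 = 39.

H* ≈ 48.8, P* ≈ 39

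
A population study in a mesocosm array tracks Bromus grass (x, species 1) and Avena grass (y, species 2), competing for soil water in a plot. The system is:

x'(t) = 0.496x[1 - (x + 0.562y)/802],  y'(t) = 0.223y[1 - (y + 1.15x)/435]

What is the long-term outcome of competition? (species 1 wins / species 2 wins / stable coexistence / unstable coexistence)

Compare the nullcline intercepts: K1/α12 = 802/0.562 = 1430 > K2 = 435; K2/α21 = 435/1.15 = 378 < K1 = 802.
Since the inequalities point opposite ways, species 1 can invade but species 2 cannot.

species 1 excludes species 2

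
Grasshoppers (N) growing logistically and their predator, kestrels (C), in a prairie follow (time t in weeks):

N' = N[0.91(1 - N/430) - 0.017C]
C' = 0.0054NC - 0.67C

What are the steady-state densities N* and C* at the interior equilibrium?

From dC/dt = 0 with C > 0: 0.0054N* = 0.67, so N* = 124.
Substitute into dN/dt = 0: 0.91(1 - 124/430) = 0.017C*.
The bracket is 0.711, giving C* = 0.647/0.017 = 38.1.

N* ≈ 124, C* ≈ 38.1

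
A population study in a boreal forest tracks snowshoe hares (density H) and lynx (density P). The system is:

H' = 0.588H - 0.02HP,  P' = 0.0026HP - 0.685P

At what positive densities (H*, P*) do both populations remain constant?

H* ≈ 263, P* ≈ 29.4

Set dP/dt = 0 with P > 0: 0.0026H - 0.685 = 0, so H* = 0.685/0.0026 = 263.
Set dH/dt = 0 with H > 0: 0.588 - 0.02P = 0, so P* = 0.588/0.02 = 29.4.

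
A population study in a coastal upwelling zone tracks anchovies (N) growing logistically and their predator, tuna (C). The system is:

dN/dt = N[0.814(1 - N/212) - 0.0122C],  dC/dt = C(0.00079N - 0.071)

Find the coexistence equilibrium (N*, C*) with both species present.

N* ≈ 89.9, C* ≈ 38.4

From dC/dt = 0 with C > 0: 0.00079N* = 0.071, so N* = 89.9.
Substitute into dN/dt = 0: 0.814(1 - 89.9/212) = 0.0122C*.
The bracket is 0.576, giving C* = 0.469/0.0122 = 38.4.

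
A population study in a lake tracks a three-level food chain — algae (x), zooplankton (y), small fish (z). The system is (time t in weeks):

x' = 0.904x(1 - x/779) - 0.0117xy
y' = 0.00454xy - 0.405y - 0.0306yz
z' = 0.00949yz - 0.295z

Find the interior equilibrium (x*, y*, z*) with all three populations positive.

From dz/dt = 0: 0.00949y* = 0.295, so y* = 31.1.
From dx/dt = 0: 0.904(1 - x*/779) = 0.0117·31.1, giving x* = 779·(1 - 0.402) = 466.
From dy/dt = 0: 0.00454·466 - 0.405 = 0.0306z*, so z* = 1.71/0.0306 = 55.8.

x* ≈ 466, y* ≈ 31.1, z* ≈ 55.8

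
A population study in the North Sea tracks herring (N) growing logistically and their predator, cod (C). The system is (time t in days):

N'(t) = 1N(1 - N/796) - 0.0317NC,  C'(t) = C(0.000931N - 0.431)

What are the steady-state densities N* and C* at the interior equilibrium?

From dC/dt = 0 with C > 0: 0.000931N* = 0.431, so N* = 463.
Substitute into dN/dt = 0: 1(1 - 463/796) = 0.0317C*.
The bracket is 0.418, giving C* = 0.418/0.0317 = 13.2.

N* ≈ 463, C* ≈ 13.2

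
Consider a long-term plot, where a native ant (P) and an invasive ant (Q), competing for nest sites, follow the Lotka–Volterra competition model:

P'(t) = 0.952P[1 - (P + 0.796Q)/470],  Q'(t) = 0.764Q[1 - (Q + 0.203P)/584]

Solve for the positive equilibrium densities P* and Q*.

P* ≈ 6.13, Q* ≈ 583

Setting both brackets to zero gives the nullclines P + 0.796Q = 470 and 0.203P + Q = 584.
Substituting Q = 584 - 0.203P into the first: P(1 - 0.796·0.203) = 470 - 0.796·584.
So P* = 5.14/0.838 = 6.13, and then Q* = 584 - 0.203·6.13 = 583.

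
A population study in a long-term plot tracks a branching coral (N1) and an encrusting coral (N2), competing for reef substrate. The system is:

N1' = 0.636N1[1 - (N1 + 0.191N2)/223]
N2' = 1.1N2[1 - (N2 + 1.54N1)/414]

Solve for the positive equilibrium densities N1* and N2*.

Setting both brackets to zero gives the nullclines N1 + 0.191N2 = 223 and 1.54N1 + N2 = 414.
Substituting N2 = 414 - 1.54N1 into the first: N1(1 - 0.191·1.54) = 223 - 0.191·414.
So N1* = 144/0.706 = 204, and then N2* = 414 - 1.54·204 = 100.

N1* ≈ 204, N2* ≈ 100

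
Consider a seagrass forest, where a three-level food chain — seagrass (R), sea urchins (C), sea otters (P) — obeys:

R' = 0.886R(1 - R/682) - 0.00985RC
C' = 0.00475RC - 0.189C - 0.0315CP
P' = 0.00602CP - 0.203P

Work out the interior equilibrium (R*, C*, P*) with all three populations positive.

From dP/dt = 0: 0.00602C* = 0.203, so C* = 33.7.
From dR/dt = 0: 0.886(1 - R*/682) = 0.00985·33.7, giving R* = 682·(1 - 0.375) = 426.
From dC/dt = 0: 0.00475·426 - 0.189 = 0.0315P*, so P* = 1.84/0.0315 = 58.3.

R* ≈ 426, C* ≈ 33.7, P* ≈ 58.3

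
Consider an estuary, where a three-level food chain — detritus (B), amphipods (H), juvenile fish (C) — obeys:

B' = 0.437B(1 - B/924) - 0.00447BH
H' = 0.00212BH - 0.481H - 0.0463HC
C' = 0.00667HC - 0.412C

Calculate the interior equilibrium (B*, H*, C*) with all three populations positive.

B* ≈ 340, H* ≈ 61.8, C* ≈ 5.19

From dC/dt = 0: 0.00667H* = 0.412, so H* = 61.8.
From dB/dt = 0: 0.437(1 - B*/924) = 0.00447·61.8, giving B* = 924·(1 - 0.632) = 340.
From dH/dt = 0: 0.00212·340 - 0.481 = 0.0463C*, so C* = 0.24/0.0463 = 5.19.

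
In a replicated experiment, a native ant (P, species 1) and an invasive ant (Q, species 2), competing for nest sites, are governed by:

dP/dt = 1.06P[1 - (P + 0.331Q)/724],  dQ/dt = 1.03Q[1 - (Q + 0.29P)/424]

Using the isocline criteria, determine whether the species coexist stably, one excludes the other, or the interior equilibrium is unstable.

Compare the nullcline intercepts: K1/α12 = 724/0.331 = 2190 > K2 = 424; K2/α21 = 424/0.29 = 1460 > K1 = 724.
Since both inequalities hold, each species can invade when rare, so the interior equilibrium is stable.

stable coexistence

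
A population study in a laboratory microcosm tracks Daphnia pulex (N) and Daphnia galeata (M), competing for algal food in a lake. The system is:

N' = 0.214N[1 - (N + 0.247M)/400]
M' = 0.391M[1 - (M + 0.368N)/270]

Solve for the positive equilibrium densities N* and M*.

Setting both brackets to zero gives the nullclines N + 0.247M = 400 and 0.368N + M = 270.
Substituting M = 270 - 0.368N into the first: N(1 - 0.247·0.368) = 400 - 0.247·270.
So N* = 333/0.909 = 367, and then M* = 270 - 0.368·367 = 135.

N* ≈ 367, M* ≈ 135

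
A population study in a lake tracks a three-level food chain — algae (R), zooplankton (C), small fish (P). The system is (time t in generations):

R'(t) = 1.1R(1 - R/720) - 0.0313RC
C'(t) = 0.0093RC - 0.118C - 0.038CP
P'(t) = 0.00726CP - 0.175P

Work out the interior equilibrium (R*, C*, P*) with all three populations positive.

From dP/dt = 0: 0.00726C* = 0.175, so C* = 24.1.
From dR/dt = 0: 1.1(1 - R*/720) = 0.0313·24.1, giving R* = 720·(1 - 0.686) = 226.
From dC/dt = 0: 0.0093·226 - 0.118 = 0.038P*, so P* = 1.99/0.038 = 52.2.

R* ≈ 226, C* ≈ 24.1, P* ≈ 52.2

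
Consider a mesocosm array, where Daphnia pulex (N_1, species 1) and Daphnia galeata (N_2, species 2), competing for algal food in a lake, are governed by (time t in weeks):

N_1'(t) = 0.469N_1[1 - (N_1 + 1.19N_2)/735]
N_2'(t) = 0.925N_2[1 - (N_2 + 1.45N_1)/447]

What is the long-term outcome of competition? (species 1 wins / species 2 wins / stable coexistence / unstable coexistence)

Compare the nullcline intercepts: K1/α12 = 735/1.19 = 618 > K2 = 447; K2/α21 = 447/1.45 = 308 < K1 = 735.
Since the inequalities point opposite ways, species 1 can invade but species 2 cannot.

species 1 excludes species 2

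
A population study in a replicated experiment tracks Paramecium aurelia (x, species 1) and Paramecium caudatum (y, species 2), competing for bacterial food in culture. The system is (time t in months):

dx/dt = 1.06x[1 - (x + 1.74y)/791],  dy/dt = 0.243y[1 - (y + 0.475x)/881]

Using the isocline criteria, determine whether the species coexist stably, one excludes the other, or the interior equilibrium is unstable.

species 2 excludes species 1

Compare the nullcline intercepts: K1/α12 = 791/1.74 = 455 < K2 = 881; K2/α21 = 881/0.475 = 1850 > K1 = 791.
Since the inequalities point opposite ways, species 2 can invade but species 1 cannot.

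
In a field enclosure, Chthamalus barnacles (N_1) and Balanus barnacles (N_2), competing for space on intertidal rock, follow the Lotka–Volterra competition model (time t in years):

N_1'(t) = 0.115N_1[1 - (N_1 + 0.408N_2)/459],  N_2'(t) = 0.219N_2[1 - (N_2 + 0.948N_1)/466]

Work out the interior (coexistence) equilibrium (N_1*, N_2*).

N_1* ≈ 438, N_2* ≈ 50.3

Setting both brackets to zero gives the nullclines N_1 + 0.408N_2 = 459 and 0.948N_1 + N_2 = 466.
Substituting N_2 = 466 - 0.948N_1 into the first: N_1(1 - 0.408·0.948) = 459 - 0.408·466.
So N_1* = 269/0.613 = 438, and then N_2* = 466 - 0.948·438 = 50.3.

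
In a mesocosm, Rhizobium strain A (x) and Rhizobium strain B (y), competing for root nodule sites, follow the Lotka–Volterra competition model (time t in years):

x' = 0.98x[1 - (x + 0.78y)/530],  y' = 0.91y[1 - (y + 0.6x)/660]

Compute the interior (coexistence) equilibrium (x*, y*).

x* ≈ 28.6, y* ≈ 643

Setting both brackets to zero gives the nullclines x + 0.78y = 530 and 0.6x + y = 660.
Substituting y = 660 - 0.6x into the first: x(1 - 0.78·0.6) = 530 - 0.78·660.
So x* = 15.2/0.532 = 28.6, and then y* = 660 - 0.6·28.6 = 643.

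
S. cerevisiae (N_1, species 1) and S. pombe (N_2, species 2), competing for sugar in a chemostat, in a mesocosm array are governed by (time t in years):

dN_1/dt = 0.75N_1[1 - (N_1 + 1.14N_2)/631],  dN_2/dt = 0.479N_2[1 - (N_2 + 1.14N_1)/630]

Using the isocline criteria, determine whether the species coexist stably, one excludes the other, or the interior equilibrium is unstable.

unstable coexistence (outcome depends on initial conditions)

Compare the nullcline intercepts: K1/α12 = 631/1.14 = 554 < K2 = 630; K2/α21 = 630/1.14 = 553 < K1 = 631.
Since both are reversed, neither can invade when rare; the interior point is a saddle.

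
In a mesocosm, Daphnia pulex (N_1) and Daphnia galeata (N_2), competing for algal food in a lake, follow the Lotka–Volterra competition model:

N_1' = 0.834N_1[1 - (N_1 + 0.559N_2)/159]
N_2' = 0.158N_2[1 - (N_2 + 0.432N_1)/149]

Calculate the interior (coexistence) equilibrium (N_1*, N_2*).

N_1* ≈ 99.8, N_2* ≈ 106

Setting both brackets to zero gives the nullclines N_1 + 0.559N_2 = 159 and 0.432N_1 + N_2 = 149.
Substituting N_2 = 149 - 0.432N_1 into the first: N_1(1 - 0.559·0.432) = 159 - 0.559·149.
So N_1* = 75.7/0.759 = 99.8, and then N_2* = 149 - 0.432·99.8 = 106.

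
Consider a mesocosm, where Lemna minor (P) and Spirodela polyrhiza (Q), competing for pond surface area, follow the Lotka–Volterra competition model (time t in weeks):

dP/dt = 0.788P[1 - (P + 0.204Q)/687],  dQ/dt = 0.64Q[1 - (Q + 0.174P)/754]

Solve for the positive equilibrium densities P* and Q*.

Setting both brackets to zero gives the nullclines P + 0.204Q = 687 and 0.174P + Q = 754.
Substituting Q = 754 - 0.174P into the first: P(1 - 0.204·0.174) = 687 - 0.204·754.
So P* = 533/0.965 = 553, and then Q* = 754 - 0.174·553 = 658.

P* ≈ 553, Q* ≈ 658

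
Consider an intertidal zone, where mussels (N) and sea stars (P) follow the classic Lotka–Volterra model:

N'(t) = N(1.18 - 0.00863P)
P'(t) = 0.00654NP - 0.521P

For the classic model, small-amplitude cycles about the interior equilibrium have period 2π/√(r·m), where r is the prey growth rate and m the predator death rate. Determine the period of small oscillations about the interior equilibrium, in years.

Here r = 1.18 and m = 0.521, so r·m = 0.615.
ω = √0.615 = 0.784 per year, hence T = 2π/ω ≈ 8.01 years.

T ≈ 8.01 years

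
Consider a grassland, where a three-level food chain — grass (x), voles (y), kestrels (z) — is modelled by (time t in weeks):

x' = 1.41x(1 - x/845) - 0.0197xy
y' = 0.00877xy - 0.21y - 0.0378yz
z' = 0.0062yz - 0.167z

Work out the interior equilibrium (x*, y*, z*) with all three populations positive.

x* ≈ 527, y* ≈ 26.9, z* ≈ 117

From dz/dt = 0: 0.0062y* = 0.167, so y* = 26.9.
From dx/dt = 0: 1.41(1 - x*/845) = 0.0197·26.9, giving x* = 845·(1 - 0.376) = 527.
From dy/dt = 0: 0.00877·527 - 0.21 = 0.0378z*, so z* = 4.41/0.0378 = 117.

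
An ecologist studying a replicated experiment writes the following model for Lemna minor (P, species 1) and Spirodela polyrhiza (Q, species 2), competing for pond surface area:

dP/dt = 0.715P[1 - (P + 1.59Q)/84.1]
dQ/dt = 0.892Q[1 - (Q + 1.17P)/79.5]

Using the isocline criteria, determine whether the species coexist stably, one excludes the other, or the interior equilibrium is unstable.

unstable coexistence (outcome depends on initial conditions)

Compare the nullcline intercepts: K1/α12 = 84.1/1.59 = 52.9 < K2 = 79.5; K2/α21 = 79.5/1.17 = 67.9 < K1 = 84.1.
Since both are reversed, neither can invade when rare; the interior point is a saddle.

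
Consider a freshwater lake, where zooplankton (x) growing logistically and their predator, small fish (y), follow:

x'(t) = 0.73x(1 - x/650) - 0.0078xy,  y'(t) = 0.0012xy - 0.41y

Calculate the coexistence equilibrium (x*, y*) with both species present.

x* ≈ 342, y* ≈ 44.4

From dy/dt = 0 with y > 0: 0.0012x* = 0.41, so x* = 342.
Substitute into dx/dt = 0: 0.73(1 - 342/650) = 0.0078y*.
The bracket is 0.474, giving y* = 0.346/0.0078 = 44.4.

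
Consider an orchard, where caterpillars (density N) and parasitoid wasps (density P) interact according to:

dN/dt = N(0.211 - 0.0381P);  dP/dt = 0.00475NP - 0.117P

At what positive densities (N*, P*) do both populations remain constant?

N* ≈ 24.6, P* ≈ 5.54

Set dP/dt = 0 with P > 0: 0.00475N - 0.117 = 0, so N* = 0.117/0.00475 = 24.6.
Set dN/dt = 0 with N > 0: 0.211 - 0.0381P = 0, so P* = 0.211/0.0381 = 5.54.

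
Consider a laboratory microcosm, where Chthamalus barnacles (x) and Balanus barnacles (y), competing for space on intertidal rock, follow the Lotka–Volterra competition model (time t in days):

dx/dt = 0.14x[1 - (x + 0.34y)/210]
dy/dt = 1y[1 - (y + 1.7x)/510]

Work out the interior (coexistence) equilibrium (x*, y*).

x* ≈ 86.7, y* ≈ 363

Setting both brackets to zero gives the nullclines x + 0.34y = 210 and 1.7x + y = 510.
Substituting y = 510 - 1.7x into the first: x(1 - 0.34·1.7) = 210 - 0.34·510.
So x* = 36.6/0.422 = 86.7, and then y* = 510 - 1.7·86.7 = 363.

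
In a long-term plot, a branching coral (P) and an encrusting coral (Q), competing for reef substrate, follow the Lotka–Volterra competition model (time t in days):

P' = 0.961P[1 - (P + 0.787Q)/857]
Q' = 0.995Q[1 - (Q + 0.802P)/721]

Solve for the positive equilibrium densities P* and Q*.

Setting both brackets to zero gives the nullclines P + 0.787Q = 857 and 0.802P + Q = 721.
Substituting Q = 721 - 0.802P into the first: P(1 - 0.787·0.802) = 857 - 0.787·721.
So P* = 290/0.369 = 785, and then Q* = 721 - 0.802·785 = 91.3.

P* ≈ 785, Q* ≈ 91.3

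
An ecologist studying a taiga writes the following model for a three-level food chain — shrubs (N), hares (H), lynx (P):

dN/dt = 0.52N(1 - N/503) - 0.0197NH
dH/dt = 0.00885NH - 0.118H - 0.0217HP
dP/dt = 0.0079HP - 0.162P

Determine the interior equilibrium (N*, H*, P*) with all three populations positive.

From dP/dt = 0: 0.0079H* = 0.162, so H* = 20.5.
From dN/dt = 0: 0.52(1 - N*/503) = 0.0197·20.5, giving N* = 503·(1 - 0.777) = 112.
From dH/dt = 0: 0.00885·112 - 0.118 = 0.0217P*, so P* = 0.875/0.0217 = 40.3.

N* ≈ 112, H* ≈ 20.5, P* ≈ 40.3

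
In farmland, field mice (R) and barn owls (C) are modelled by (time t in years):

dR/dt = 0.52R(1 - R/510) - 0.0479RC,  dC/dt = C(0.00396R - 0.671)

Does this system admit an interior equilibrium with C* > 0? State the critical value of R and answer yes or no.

The predator equation gives dC/dt > 0 only when R > 0.671/0.00396 = 169.
Without the predator, R → K = 510. Since 510 > 169, the predator can invade and persist.

Threshold R = 169; K > 169, so yes, the predator persists.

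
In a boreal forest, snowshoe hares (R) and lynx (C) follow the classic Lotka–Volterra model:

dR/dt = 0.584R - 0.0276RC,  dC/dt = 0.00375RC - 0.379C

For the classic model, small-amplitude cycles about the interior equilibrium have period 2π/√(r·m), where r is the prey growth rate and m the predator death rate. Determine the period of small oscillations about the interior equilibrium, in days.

T ≈ 13.4 days

Here r = 0.584 and m = 0.379, so r·m = 0.221.
ω = √0.221 = 0.47 per day, hence T = 2π/ω ≈ 13.4 days.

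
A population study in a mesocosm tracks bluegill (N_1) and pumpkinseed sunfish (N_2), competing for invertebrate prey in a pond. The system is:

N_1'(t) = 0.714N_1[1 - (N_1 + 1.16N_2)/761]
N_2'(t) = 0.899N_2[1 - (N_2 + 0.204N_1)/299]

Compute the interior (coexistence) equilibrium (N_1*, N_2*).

Setting both brackets to zero gives the nullclines N_1 + 1.16N_2 = 761 and 0.204N_1 + N_2 = 299.
Substituting N_2 = 299 - 0.204N_1 into the first: N_1(1 - 1.16·0.204) = 761 - 1.16·299.
So N_1* = 414/0.763 = 543, and then N_2* = 299 - 0.204·543 = 188.

N_1* ≈ 543, N_2* ≈ 188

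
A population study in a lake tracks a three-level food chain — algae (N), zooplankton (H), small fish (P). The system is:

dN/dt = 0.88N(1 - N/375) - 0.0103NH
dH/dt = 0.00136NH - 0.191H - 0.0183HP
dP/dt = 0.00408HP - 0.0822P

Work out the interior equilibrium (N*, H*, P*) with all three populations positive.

N* ≈ 287, H* ≈ 20.1, P* ≈ 10.9

From dP/dt = 0: 0.00408H* = 0.0822, so H* = 20.1.
From dN/dt = 0: 0.88(1 - N*/375) = 0.0103·20.1, giving N* = 375·(1 - 0.236) = 287.
From dH/dt = 0: 0.00136·287 - 0.191 = 0.0183P*, so P* = 0.199/0.0183 = 10.9.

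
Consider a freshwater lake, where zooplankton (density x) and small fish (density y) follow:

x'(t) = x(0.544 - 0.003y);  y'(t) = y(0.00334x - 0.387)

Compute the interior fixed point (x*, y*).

x* ≈ 116, y* ≈ 181

Set dy/dt = 0 with y > 0: 0.00334x - 0.387 = 0, so x* = 0.387/0.00334 = 116.
Set dx/dt = 0 with x > 0: 0.544 - 0.003y = 0, so y* = 0.544/0.003 = 181.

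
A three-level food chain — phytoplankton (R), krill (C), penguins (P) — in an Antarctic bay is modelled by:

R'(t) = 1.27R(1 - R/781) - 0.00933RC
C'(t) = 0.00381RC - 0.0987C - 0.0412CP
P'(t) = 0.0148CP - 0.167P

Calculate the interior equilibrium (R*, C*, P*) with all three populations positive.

R* ≈ 716, C* ≈ 11.3, P* ≈ 63.8

From dP/dt = 0: 0.0148C* = 0.167, so C* = 11.3.
From dR/dt = 0: 1.27(1 - R*/781) = 0.00933·11.3, giving R* = 781·(1 - 0.0829) = 716.
From dC/dt = 0: 0.00381·716 - 0.0987 = 0.0412P*, so P* = 2.63/0.0412 = 63.8.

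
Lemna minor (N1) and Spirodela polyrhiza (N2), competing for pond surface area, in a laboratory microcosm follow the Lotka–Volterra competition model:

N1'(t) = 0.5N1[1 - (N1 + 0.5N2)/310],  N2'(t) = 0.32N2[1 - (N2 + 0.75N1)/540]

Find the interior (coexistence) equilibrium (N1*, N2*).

N1* ≈ 64, N2* ≈ 492

Setting both brackets to zero gives the nullclines N1 + 0.5N2 = 310 and 0.75N1 + N2 = 540.
Substituting N2 = 540 - 0.75N1 into the first: N1(1 - 0.5·0.75) = 310 - 0.5·540.
So N1* = 40/0.625 = 64, and then N2* = 540 - 0.75·64 = 492.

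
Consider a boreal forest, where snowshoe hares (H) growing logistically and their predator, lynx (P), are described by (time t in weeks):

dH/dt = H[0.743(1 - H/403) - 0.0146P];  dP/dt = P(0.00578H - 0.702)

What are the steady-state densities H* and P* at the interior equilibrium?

From dP/dt = 0 with P > 0: 0.00578H* = 0.702, so H* = 121.
Substitute into dH/dt = 0: 0.743(1 - 121/403) = 0.0146P*.
The bracket is 0.699, giving P* = 0.519/0.0146 = 35.6.

H* ≈ 121, P* ≈ 35.6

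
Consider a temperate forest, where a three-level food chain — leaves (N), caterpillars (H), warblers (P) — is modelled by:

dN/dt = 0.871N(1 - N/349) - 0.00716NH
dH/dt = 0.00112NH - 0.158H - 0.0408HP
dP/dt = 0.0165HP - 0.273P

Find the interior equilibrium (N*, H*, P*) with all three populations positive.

N* ≈ 302, H* ≈ 16.5, P* ≈ 4.4

From dP/dt = 0: 0.0165H* = 0.273, so H* = 16.5.
From dN/dt = 0: 0.871(1 - N*/349) = 0.00716·16.5, giving N* = 349·(1 - 0.136) = 302.
From dH/dt = 0: 0.00112·302 - 0.158 = 0.0408P*, so P* = 0.18/0.0408 = 4.4.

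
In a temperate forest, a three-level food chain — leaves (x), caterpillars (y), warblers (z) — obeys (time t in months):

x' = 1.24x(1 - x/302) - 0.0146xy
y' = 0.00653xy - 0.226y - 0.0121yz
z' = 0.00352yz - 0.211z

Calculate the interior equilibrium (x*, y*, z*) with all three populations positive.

From dz/dt = 0: 0.00352y* = 0.211, so y* = 59.9.
From dx/dt = 0: 1.24(1 - x*/302) = 0.0146·59.9, giving x* = 302·(1 - 0.706) = 88.9.
From dy/dt = 0: 0.00653·88.9 - 0.226 = 0.0121z*, so z* = 0.354/0.0121 = 29.3.

x* ≈ 88.9, y* ≈ 59.9, z* ≈ 29.3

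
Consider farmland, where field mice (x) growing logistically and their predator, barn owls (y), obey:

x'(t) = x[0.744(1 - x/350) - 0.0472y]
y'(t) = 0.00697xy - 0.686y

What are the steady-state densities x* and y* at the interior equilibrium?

From dy/dt = 0 with y > 0: 0.00697x* = 0.686, so x* = 98.4.
Substitute into dx/dt = 0: 0.744(1 - 98.4/350) = 0.0472y*.
The bracket is 0.719, giving y* = 0.535/0.0472 = 11.3.

x* ≈ 98.4, y* ≈ 11.3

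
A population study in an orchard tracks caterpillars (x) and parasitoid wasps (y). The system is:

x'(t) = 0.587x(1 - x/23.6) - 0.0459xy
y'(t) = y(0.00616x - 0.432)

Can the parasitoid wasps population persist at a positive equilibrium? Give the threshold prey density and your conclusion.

The predator equation gives dy/dt > 0 only when x > 0.432/0.00616 = 70.1.
Without the predator, x → K = 23.6. Since 23.6 < 70.1, the predator cannot invade.

Threshold x = 70.1; K < 70.1, so no, the predator goes extinct.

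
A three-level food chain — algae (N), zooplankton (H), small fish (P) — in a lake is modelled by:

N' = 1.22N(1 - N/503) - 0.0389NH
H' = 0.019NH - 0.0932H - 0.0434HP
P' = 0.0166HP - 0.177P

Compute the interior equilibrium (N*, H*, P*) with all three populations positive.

N* ≈ 332, H* ≈ 10.7, P* ≈ 143

From dP/dt = 0: 0.0166H* = 0.177, so H* = 10.7.
From dN/dt = 0: 1.22(1 - N*/503) = 0.0389·10.7, giving N* = 503·(1 - 0.34) = 332.
From dH/dt = 0: 0.019·332 - 0.0932 = 0.0434P*, so P* = 6.21/0.0434 = 143.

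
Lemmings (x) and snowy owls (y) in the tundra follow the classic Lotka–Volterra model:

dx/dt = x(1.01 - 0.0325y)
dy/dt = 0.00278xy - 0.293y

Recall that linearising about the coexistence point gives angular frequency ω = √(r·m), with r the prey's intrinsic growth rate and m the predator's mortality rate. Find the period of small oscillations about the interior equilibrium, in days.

Here r = 1.01 and m = 0.293, so r·m = 0.296.
ω = √0.296 = 0.544 per day, hence T = 2π/ω ≈ 11.6 days.

T ≈ 11.6 days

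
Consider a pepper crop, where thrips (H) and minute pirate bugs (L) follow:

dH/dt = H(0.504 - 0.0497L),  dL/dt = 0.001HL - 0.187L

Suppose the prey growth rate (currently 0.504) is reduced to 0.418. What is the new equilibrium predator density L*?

At the interior fixed point, setting dH/dt = 0 with H > 0 fixes L* = (prey growth rate)/(HL coefficient) — independent of the other coefficients.
With the change, L* = 0.418/0.0497 = 8.41; it falls from 10.1.

L* ≈ 8.41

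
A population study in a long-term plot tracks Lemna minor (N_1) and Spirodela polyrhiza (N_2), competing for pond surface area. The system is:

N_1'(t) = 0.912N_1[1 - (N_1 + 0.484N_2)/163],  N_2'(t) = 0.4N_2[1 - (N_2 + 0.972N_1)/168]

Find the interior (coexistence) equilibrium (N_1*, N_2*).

Setting both brackets to zero gives the nullclines N_1 + 0.484N_2 = 163 and 0.972N_1 + N_2 = 168.
Substituting N_2 = 168 - 0.972N_1 into the first: N_1(1 - 0.484·0.972) = 163 - 0.484·168.
So N_1* = 81.7/0.53 = 154, and then N_2* = 168 - 0.972·154 = 18.1.

N_1* ≈ 154, N_2* ≈ 18.1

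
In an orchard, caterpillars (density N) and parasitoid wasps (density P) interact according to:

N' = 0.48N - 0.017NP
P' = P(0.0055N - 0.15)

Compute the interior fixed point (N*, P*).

N* ≈ 27.3, P* ≈ 28.2

Set dP/dt = 0 with P > 0: 0.0055N - 0.15 = 0, so N* = 0.15/0.0055 = 27.3.
Set dN/dt = 0 with N > 0: 0.48 - 0.017P = 0, so P* = 0.48/0.017 = 28.2.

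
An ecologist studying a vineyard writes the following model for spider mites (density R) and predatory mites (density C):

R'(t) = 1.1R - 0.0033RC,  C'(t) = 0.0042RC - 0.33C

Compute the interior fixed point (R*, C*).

R* ≈ 78.6, C* ≈ 333

Set dC/dt = 0 with C > 0: 0.0042R - 0.33 = 0, so R* = 0.33/0.0042 = 78.6.
Set dR/dt = 0 with R > 0: 1.1 - 0.0033C = 0, so C* = 1.1/0.0033 = 333.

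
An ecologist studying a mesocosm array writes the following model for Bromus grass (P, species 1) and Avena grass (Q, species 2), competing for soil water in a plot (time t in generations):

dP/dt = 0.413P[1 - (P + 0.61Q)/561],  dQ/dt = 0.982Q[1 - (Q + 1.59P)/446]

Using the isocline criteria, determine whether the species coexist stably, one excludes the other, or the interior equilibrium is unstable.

species 1 excludes species 2

Compare the nullcline intercepts: K1/α12 = 561/0.61 = 920 > K2 = 446; K2/α21 = 446/1.59 = 281 < K1 = 561.
Since the inequalities point opposite ways, species 1 can invade but species 2 cannot.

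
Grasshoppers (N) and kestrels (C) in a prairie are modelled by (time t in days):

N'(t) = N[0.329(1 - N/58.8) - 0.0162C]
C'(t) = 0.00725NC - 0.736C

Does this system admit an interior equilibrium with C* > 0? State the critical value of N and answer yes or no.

The predator equation gives dC/dt > 0 only when N > 0.736/0.00725 = 102.
Without the predator, N → K = 58.8. Since 58.8 < 102, the predator cannot invade.

Threshold N = 102; K < 102, so no, the predator goes extinct.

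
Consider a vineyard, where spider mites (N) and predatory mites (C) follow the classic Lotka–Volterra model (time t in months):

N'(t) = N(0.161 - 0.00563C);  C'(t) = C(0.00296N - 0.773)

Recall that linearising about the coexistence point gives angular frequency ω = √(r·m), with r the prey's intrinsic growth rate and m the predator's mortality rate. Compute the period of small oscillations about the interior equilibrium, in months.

Here r = 0.161 and m = 0.773, so r·m = 0.124.
ω = √0.124 = 0.353 per month, hence T = 2π/ω ≈ 17.8 months.

T ≈ 17.8 months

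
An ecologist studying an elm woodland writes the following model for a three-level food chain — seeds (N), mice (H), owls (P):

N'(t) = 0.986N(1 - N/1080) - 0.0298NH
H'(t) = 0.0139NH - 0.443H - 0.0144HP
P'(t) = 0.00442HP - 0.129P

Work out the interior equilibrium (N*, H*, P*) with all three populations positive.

N* ≈ 127, H* ≈ 29.2, P* ≈ 92.2

From dP/dt = 0: 0.00442H* = 0.129, so H* = 29.2.
From dN/dt = 0: 0.986(1 - N*/1080) = 0.0298·29.2, giving N* = 1080·(1 - 0.882) = 127.
From dH/dt = 0: 0.0139·127 - 0.443 = 0.0144P*, so P* = 1.33/0.0144 = 92.2.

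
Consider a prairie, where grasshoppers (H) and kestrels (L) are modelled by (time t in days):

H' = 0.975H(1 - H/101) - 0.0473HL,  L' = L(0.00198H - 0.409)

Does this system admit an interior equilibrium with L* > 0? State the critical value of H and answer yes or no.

The predator equation gives dL/dt > 0 only when H > 0.409/0.00198 = 207.
Without the predator, H → K = 101. Since 101 < 207, the predator cannot invade.

Threshold H = 207; K < 207, so no, the predator goes extinct.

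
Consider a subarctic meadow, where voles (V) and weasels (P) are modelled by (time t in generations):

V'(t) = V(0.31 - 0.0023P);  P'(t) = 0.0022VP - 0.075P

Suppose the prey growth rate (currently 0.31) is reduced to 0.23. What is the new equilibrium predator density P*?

At the interior fixed point, setting dV/dt = 0 with V > 0 fixes P* = (prey growth rate)/(VP coefficient) — independent of the other coefficients.
With the change, P* = 0.23/0.0023 = 100; it falls from 135.

P* ≈ 100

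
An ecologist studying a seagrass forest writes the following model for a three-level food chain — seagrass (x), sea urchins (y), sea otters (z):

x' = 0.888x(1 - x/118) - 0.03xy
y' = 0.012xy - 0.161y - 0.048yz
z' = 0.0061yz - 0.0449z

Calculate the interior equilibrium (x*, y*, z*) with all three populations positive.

From dz/dt = 0: 0.0061y* = 0.0449, so y* = 7.36.
From dx/dt = 0: 0.888(1 - x*/118) = 0.03·7.36, giving x* = 118·(1 - 0.249) = 88.7.
From dy/dt = 0: 0.012·88.7 - 0.161 = 0.048z*, so z* = 0.903/0.048 = 18.8.

x* ≈ 88.7, y* ≈ 7.36, z* ≈ 18.8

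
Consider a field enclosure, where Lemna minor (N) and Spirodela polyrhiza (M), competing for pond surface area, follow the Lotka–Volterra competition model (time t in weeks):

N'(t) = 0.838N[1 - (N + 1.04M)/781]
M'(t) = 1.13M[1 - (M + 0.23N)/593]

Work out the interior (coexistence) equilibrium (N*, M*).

N* ≈ 216, M* ≈ 543

Setting both brackets to zero gives the nullclines N + 1.04M = 781 and 0.23N + M = 593.
Substituting M = 593 - 0.23N into the first: N(1 - 1.04·0.23) = 781 - 1.04·593.
So N* = 164/0.761 = 216, and then M* = 593 - 0.23·216 = 543.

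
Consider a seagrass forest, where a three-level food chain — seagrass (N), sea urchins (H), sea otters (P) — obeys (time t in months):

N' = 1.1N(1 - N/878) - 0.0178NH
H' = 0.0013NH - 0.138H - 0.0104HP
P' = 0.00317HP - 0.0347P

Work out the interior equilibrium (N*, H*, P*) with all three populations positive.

From dP/dt = 0: 0.00317H* = 0.0347, so H* = 10.9.
From dN/dt = 0: 1.1(1 - N*/878) = 0.0178·10.9, giving N* = 878·(1 - 0.177) = 722.
From dH/dt = 0: 0.0013·722 - 0.138 = 0.0104P*, so P* = 0.801/0.0104 = 77.

N* ≈ 722, H* ≈ 10.9, P* ≈ 77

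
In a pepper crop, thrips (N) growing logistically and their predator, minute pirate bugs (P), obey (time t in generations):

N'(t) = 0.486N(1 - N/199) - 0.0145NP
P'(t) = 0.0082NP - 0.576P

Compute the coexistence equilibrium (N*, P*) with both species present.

From dP/dt = 0 with P > 0: 0.0082N* = 0.576, so N* = 70.2.
Substitute into dN/dt = 0: 0.486(1 - 70.2/199) = 0.0145P*.
The bracket is 0.647, giving P* = 0.314/0.0145 = 21.7.

N* ≈ 70.2, P* ≈ 21.7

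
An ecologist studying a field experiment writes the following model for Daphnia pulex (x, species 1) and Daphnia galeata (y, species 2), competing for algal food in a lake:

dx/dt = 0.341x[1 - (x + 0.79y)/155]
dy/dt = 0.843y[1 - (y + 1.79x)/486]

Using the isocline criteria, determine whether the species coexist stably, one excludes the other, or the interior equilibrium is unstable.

species 2 excludes species 1

Compare the nullcline intercepts: K1/α12 = 155/0.79 = 196 < K2 = 486; K2/α21 = 486/1.79 = 272 > K1 = 155.
Since the inequalities point opposite ways, species 2 can invade but species 1 cannot.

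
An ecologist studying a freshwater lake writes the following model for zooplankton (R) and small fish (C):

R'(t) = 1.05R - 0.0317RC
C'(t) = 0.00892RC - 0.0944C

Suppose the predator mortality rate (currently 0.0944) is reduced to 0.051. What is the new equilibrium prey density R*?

R* ≈ 5.72

At the interior fixed point, setting dC/dt = 0 with C > 0 fixes R* = (predator death rate)/(RC coefficient) — independent of the other coefficients.
With the change, R* = 0.051/0.00892 = 5.72; it falls from 10.6.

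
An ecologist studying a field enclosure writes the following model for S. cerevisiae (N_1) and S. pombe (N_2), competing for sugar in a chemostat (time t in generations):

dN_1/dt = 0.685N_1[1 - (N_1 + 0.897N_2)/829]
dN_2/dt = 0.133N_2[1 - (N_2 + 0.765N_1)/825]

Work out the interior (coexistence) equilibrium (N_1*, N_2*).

N_1* ≈ 284, N_2* ≈ 608

Setting both brackets to zero gives the nullclines N_1 + 0.897N_2 = 829 and 0.765N_1 + N_2 = 825.
Substituting N_2 = 825 - 0.765N_1 into the first: N_1(1 - 0.897·0.765) = 829 - 0.897·825.
So N_1* = 89/0.314 = 284, and then N_2* = 825 - 0.765·284 = 608.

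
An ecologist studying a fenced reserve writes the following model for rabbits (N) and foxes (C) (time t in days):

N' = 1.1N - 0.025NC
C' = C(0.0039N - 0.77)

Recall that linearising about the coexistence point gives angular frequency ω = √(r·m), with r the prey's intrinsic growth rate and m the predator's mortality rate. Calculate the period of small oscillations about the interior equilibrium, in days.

Here r = 1.1 and m = 0.77, so r·m = 0.847.
ω = √0.847 = 0.92 per day, hence T = 2π/ω ≈ 6.83 days.

T ≈ 6.83 days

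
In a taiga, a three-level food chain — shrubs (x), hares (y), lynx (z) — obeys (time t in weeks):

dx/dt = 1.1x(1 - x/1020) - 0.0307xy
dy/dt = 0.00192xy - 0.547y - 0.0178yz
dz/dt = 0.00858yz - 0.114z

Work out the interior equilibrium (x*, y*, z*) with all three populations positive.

x* ≈ 642, y* ≈ 13.3, z* ≈ 38.5

From dz/dt = 0: 0.00858y* = 0.114, so y* = 13.3.
From dx/dt = 0: 1.1(1 - x*/1020) = 0.0307·13.3, giving x* = 1020·(1 - 0.371) = 642.
From dy/dt = 0: 0.00192·642 - 0.547 = 0.0178z*, so z* = 0.685/0.0178 = 38.5.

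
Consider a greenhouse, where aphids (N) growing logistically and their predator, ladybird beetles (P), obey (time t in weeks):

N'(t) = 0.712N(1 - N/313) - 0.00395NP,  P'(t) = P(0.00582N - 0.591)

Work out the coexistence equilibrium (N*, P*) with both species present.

From dP/dt = 0 with P > 0: 0.00582N* = 0.591, so N* = 102.
Substitute into dN/dt = 0: 0.712(1 - 102/313) = 0.00395P*.
The bracket is 0.676, giving P* = 0.481/0.00395 = 122.

N* ≈ 102, P* ≈ 122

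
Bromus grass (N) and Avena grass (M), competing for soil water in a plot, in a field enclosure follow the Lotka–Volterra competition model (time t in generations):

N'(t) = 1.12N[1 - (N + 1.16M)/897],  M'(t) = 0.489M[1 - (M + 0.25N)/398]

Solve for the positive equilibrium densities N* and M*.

Setting both brackets to zero gives the nullclines N + 1.16M = 897 and 0.25N + M = 398.
Substituting M = 398 - 0.25N into the first: N(1 - 1.16·0.25) = 897 - 1.16·398.
So N* = 435/0.71 = 613, and then M* = 398 - 0.25·613 = 245.

N* ≈ 613, M* ≈ 245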